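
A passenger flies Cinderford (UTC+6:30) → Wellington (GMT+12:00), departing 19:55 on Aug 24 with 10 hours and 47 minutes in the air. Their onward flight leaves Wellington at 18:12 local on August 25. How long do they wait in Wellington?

6 hours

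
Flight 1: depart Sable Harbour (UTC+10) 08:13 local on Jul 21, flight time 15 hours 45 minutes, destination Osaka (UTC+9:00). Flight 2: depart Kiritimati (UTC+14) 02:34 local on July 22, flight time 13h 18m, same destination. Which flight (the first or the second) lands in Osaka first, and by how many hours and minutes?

Flight 1 in UTC: 08:13 − 10:00 = 22:13 on Jul 20.
+15 hours and 45 minutes → arrive 13:58 UTC on Jul 21.
Flight 2 in UTC: 02:34 − 14:00 = 12:34 on Jul 21.
+13 hours 18 minutes → arrive 01:52 UTC on Jul 22.
Flight 1 lands earlier by 11 hours 54 minutes.

the first, by 11 hours 54 minutes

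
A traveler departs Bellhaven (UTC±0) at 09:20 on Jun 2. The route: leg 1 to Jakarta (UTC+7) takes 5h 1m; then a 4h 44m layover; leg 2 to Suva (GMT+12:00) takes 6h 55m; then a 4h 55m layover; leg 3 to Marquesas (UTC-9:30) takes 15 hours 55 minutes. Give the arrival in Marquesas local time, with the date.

13:20 on Jun 3

Bellhaven is at UTC+0, so departure is already 09:20 UTC on Jun 2.
Add 5 hours 1 minute leg 1 → 14:21 UTC.
Add 4 hours 44 minutes layover in Jakarta → 19:05 UTC.
Add 6 hours and 55 minutes leg 2 → 02:00 UTC (Jun 3).
Add 4 hours and 55 minutes layover in Suva → 06:55 UTC.
Add 15 hours and 55 minutes leg 3 → 22:50 UTC.
Marquesas is UTC−9:30, so local arrival = 22:50 − 9:30 = 13:20 on Jun 3.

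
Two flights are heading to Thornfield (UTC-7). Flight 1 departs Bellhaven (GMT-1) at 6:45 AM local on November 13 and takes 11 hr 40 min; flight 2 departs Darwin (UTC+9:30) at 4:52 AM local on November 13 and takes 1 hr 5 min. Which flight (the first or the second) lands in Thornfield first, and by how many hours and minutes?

Flight 1 in UTC: 6:45 AM + 1:00 = 7:45 AM on Nov 13.
+11 hours and 40 minutes → arrive 7:25 PM UTC on Nov 13.
Flight 2 in UTC: 4:52 AM − 9:30 = 7:22 PM on Nov 12.
+1 hour 5 minutes → arrive 8:27 PM UTC on Nov 12.
Flight 2 lands earlier by 22 hours 58 minutes.

the second, by 22 hours 58 minutes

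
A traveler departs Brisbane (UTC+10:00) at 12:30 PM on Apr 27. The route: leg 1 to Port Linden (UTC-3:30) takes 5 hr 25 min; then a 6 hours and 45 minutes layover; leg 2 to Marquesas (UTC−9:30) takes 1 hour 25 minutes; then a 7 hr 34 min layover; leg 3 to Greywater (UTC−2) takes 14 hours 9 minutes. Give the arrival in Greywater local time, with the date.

11:48 AM on April 28

Convert departure to UTC: 12:30 PM − 10:00 = 2:30 AM UTC on Apr 27.
Add 5 hours and 25 minutes leg 1 → 7:55 AM UTC.
Add 6 hours 45 minutes layover in Port Linden → 2:40 PM UTC.
Add 1 hour 25 minutes leg 2 → 4:05 PM UTC.
Add 7 hours and 34 minutes layover in Marquesas → 11:39 PM UTC.
Add 14 hours and 9 minutes leg 3 → 1:48 PM UTC (Apr 28).
Greywater is UTC−2:00, so local arrival = 1:48 PM − 2:00 = 11:48 AM on Apr 28.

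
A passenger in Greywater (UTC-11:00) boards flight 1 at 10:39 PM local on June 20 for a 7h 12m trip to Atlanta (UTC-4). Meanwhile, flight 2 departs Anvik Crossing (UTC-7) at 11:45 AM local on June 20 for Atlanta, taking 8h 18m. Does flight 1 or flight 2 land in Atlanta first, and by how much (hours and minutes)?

the second, by 13 hours 48 minutes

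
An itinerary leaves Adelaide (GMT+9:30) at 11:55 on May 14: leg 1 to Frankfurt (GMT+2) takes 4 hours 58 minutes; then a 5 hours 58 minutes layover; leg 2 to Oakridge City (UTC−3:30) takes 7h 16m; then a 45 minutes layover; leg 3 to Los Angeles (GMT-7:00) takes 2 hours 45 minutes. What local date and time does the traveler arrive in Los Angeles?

17:07 on May 14

Convert departure to UTC: 11:55 − 9:30 = 02:25 UTC on May 14.
Add 4 hours 58 minutes leg 1 → 07:23 UTC.
Add 5 hours 58 minutes layover in Frankfurt → 13:21 UTC.
Add 7 hours and 16 minutes leg 2 → 20:37 UTC.
Add 45 minutes layover in Oakridge City → 21:22 UTC.
Add 2 hours 45 minutes leg 3 → 00:07 UTC (May 15).
Los Angeles is UTC−7:00, so local arrival = 00:07 − 7:00 = 17:07 on May 14.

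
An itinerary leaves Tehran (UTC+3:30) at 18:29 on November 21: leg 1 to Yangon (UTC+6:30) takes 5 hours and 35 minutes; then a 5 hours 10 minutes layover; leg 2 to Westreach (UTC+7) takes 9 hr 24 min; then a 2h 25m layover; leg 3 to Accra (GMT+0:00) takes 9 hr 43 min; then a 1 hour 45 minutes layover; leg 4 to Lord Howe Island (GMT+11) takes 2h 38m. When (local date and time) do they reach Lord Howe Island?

14:39 on November 23

Convert departure to UTC: 18:29 − 3:30 = 14:59 UTC on Nov 21.
Add 5 hours and 35 minutes leg 1 → 20:34 UTC.
Add 5 hours and 10 minutes layover in Yangon → 01:44 UTC (Nov 22).
Add 9 hours and 24 minutes leg 2 → 11:08 UTC.
Add 2 hours 25 minutes layover in Westreach → 13:33 UTC.
Add 9 hours 43 minutes leg 3 → 23:16 UTC.
Add 1 hour 45 minutes layover in Accra → 01:01 UTC (Nov 23).
Add 2 hours 38 minutes leg 4 → 03:39 UTC.
Lord Howe Island is UTC+11:00, so local arrival = 03:39 + 11:00 = 14:39 on Nov 23.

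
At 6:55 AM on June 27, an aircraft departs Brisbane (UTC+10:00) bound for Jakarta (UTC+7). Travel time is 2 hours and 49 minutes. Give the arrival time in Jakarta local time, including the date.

Jakarta is 3:00 behind Brisbane.
After 2 hours and 49 minutes it is 9:44 AM in Brisbane.
Shift by the zone difference: 9:44 AM − 3:00 = 6:44 AM on Jun 27 in Jakarta.

6:44 AM on Jun 27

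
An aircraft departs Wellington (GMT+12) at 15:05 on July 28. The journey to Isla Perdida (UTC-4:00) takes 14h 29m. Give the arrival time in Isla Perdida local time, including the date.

Convert departure to UTC: 15:05 − 12:00 = 03:05 UTC on Jul 28.
Add 14 hours 29 minutes travel time → 17:34 UTC.
Isla Perdida is UTC−4:00, so local arrival = 17:34 − 4:00 = 13:34 on Jul 28.

13:34 on Jul 28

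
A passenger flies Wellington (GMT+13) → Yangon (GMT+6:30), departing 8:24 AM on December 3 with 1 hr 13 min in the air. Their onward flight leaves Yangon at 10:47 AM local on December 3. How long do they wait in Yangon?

7 hours 40 minutes

Convert departure to UTC: 8:24 AM − 13:00 = 7:24 PM UTC on Dec 2.
Add 1 hour and 13 minutes flight time → 8:37 PM UTC.
Yangon is UTC+6:30, so local arrival = 8:37 PM + 6:30 = 3:07 AM on Dec 3.
Layover = 10:47 AM − 3:07 AM = 7 hours 40 minutes.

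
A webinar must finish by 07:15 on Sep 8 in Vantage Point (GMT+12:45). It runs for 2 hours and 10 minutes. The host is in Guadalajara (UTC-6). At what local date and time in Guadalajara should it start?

Target end time in UTC: 07:15 − 12:45 = 18:30 on Sep 7.
Subtract 2 hours and 10 minutes → start 16:20 UTC on Sep 7.
Guadalajara is UTC−6:00: 16:20 − 6:00 = 10:20 on Sep 7.

10:20 on September 7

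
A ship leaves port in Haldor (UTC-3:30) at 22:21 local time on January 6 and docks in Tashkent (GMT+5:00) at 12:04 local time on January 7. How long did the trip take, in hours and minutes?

Departure in UTC: 22:21 + 3:30 = 01:51 on Jan 7.
Arrival in UTC: 12:04 − 5:00 = 07:04 on Jan 7.
Elapsed = 07:04 − 01:51 = 5 hours 13 minutes.

5 hours 13 minutes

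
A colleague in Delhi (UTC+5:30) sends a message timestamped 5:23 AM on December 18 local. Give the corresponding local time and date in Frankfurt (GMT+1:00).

12:53 AM on December 18

In UTC: 5:23 AM − 5:30 = 11:53 PM on Dec 17.
Frankfurt is UTC+1:00: 11:53 PM + 1:00 = 12:53 AM on Dec 18.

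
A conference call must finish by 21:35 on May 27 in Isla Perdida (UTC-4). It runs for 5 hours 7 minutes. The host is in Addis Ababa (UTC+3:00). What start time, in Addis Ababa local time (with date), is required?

23:28 on May 27

Target end time in UTC: 21:35 + 4:00 = 01:35 on May 28.
Subtract 5 hours and 7 minutes → start 20:28 UTC on May 27.
Addis Ababa is UTC+3:00: 20:28 + 3:00 = 23:28 on May 27.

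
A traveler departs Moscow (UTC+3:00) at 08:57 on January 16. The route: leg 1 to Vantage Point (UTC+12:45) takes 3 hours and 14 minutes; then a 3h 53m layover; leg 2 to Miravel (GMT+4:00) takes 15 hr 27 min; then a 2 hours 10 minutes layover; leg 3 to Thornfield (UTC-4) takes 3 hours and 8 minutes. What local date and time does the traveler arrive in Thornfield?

05:49 on January 17

Convert departure to UTC: 08:57 − 3:00 = 05:57 UTC on Jan 16.
Add 3 hours 14 minutes leg 1 → 09:11 UTC.
Add 3 hours 53 minutes layover in Vantage Point → 13:04 UTC.
Add 15 hours 27 minutes leg 2 → 04:31 UTC (Jan 17).
Add 2 hours 10 minutes layover in Miravel → 06:41 UTC.
Add 3 hours 8 minutes leg 3 → 09:49 UTC.
Thornfield is UTC−4:00, so local arrival = 09:49 − 4:00 = 05:49 on Jan 17.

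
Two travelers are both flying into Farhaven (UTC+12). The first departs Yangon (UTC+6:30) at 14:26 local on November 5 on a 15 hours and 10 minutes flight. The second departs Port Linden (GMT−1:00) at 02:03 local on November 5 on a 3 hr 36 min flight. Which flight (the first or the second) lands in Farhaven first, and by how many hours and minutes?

Flight 1 in UTC: 14:26 − 6:30 = 07:56 on Nov 5.
+15 hours 10 minutes → arrive 23:06 UTC on Nov 5.
Flight 2 in UTC: 02:03 + 1:00 = 03:03 on Nov 5.
+3 hours 36 minutes → arrive 06:39 UTC on Nov 5.
Flight 2 lands earlier by 16 hours 27 minutes.

the second, by 16 hours 27 minutes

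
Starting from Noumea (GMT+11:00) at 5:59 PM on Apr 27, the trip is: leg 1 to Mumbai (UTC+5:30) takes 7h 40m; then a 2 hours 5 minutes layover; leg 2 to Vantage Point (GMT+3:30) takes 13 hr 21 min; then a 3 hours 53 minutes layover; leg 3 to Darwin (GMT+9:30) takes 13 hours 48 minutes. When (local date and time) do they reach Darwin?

Convert departure to UTC: 5:59 PM − 11:00 = 6:59 AM UTC on Apr 27.
Add 7 hours and 40 minutes leg 1 → 2:39 PM UTC.
Add 2 hours and 5 minutes layover in Mumbai → 4:44 PM UTC.
Add 13 hours 21 minutes leg 2 → 6:05 AM UTC (Apr 28).
Add 3 hours and 53 minutes layover in Vantage Point → 9:58 AM UTC.
Add 13 hours and 48 minutes leg 3 → 11:46 PM UTC.
Darwin is UTC+9:30, so local arrival = 11:46 PM + 9:30 = 9:16 AM on Apr 29.

9:16 AM on April 29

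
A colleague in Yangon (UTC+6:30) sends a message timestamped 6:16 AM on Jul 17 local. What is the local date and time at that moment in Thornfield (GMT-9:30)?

2:16 PM on Jul 16

In UTC: 6:16 AM − 6:30 = 11:46 PM on Jul 16.
Thornfield is UTC−9:30: 11:46 PM − 9:30 = 2:16 PM on Jul 16.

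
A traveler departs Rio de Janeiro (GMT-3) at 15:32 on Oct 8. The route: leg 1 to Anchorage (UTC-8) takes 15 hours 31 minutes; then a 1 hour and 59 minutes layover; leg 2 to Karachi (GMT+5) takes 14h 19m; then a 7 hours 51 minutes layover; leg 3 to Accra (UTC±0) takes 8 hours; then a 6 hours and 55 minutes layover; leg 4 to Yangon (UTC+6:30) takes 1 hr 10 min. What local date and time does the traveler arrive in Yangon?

Convert departure to UTC: 15:32 + 3:00 = 18:32 UTC on Oct 8.
Add 15 hours and 31 minutes leg 1 → 10:03 UTC (Oct 9).
Add 1 hour and 59 minutes layover in Anchorage → 12:02 UTC.
Add 14 hours and 19 minutes leg 2 → 02:21 UTC (Oct 10).
Add 7 hours and 51 minutes layover in Karachi → 10:12 UTC.
Add 8 hours leg 3 → 18:12 UTC.
Add 6 hours 55 minutes layover in Accra → 01:07 UTC (Oct 11).
Add 1 hour 10 minutes leg 4 → 02:17 UTC.
Yangon is UTC+6:30, so local arrival = 02:17 + 6:30 = 08:47 on Oct 11.

08:47 on October 11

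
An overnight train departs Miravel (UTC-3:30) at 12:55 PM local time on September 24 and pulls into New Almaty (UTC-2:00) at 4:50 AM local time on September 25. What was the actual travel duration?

14 hours 25 minutes

New Almaty is 1:30 ahead of Miravel.
Clock-face elapsed time (ignoring zones) is 15 hours 55 minutes.
Actual elapsed = 15 hours 55 minutes − 1:30 = 14 hours 25 minutes.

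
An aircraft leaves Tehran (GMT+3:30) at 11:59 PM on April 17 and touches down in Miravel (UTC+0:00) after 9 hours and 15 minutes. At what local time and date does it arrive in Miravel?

5:44 AM on April 18

Convert departure to UTC: 11:59 PM − 3:30 = 8:29 PM UTC on Apr 17.
Add 9 hours 15 minutes travel time → 5:44 AM UTC (Apr 18).
Miravel is UTC+0, so local arrival is the same: 5:44 AM on Apr 18.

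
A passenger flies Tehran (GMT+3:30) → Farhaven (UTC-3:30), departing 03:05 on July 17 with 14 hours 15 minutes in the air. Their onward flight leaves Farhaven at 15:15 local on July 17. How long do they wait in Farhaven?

Convert departure to UTC: 03:05 − 3:30 = 23:35 UTC on Jul 16.
Add 14 hours 15 minutes flight time → 13:50 UTC (Jul 17).
Farhaven is UTC−3:30, so local arrival = 13:50 − 3:30 = 10:20 on Jul 17.
Layover = 15:15 − 10:20 = 4 hours 55 minutes.

4 hours 55 minutes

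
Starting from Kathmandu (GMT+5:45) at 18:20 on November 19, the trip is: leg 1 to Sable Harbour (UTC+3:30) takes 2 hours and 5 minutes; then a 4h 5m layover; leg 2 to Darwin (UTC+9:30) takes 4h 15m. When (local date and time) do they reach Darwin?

08:30 on Nov 20

Convert departure to UTC: 18:20 − 5:45 = 12:35 UTC on Nov 19.
Add 2 hours and 5 minutes leg 1 → 14:40 UTC.
Add 4 hours and 5 minutes layover in Sable Harbour → 18:45 UTC.
Add 4 hours and 15 minutes leg 2 → 23:00 UTC.
Darwin is UTC+9:30, so local arrival = 23:00 + 9:30 = 08:30 on Nov 20.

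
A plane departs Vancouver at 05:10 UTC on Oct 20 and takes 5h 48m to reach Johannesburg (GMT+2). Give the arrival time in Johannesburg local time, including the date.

12:58 on October 20

Departure is given in UTC: 05:10 on Oct 20.
Add 5 hours 48 minutes → 10:58 UTC.
Johannesburg is UTC+2:00: 10:58 + 2:00 = 12:58 on Oct 20.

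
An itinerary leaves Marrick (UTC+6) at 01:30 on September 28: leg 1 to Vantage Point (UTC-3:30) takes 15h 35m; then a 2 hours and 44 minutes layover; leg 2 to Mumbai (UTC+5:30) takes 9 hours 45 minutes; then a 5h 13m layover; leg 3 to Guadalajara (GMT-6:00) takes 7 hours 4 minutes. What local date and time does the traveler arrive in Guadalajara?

Convert departure to UTC: 01:30 − 6:00 = 19:30 UTC on Sep 27.
Add 15 hours and 35 minutes leg 1 → 11:05 UTC (Sep 28).
Add 2 hours and 44 minutes layover in Vantage Point → 13:49 UTC.
Add 9 hours 45 minutes leg 2 → 23:34 UTC.
Add 5 hours and 13 minutes layover in Mumbai → 04:47 UTC (Sep 29).
Add 7 hours and 4 minutes leg 3 → 11:51 UTC.
Guadalajara is UTC−6:00, so local arrival = 11:51 − 6:00 = 05:51 on Sep 29.

05:51 on Sep 29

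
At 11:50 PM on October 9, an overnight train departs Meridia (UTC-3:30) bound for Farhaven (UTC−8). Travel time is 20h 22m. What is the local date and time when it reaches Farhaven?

3:42 PM on October 10

Convert departure to UTC: 11:50 PM + 3:30 = 3:20 AM UTC on Oct 10.
Add 20 hours and 22 minutes travel time → 11:42 PM UTC.
Farhaven is UTC−8:00, so local arrival = 11:42 PM − 8:00 = 3:42 PM on Oct 10.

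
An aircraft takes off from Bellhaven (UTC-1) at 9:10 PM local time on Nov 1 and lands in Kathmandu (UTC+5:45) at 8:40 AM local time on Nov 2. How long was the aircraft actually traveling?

Kathmandu is 6:45 ahead of Bellhaven.
Clock-face elapsed time (ignoring zones) is 11 hours 30 minutes.
Actual elapsed = 11 hours 30 minutes − 6:45 = 4 hours 45 minutes.

4 hours 45 minutes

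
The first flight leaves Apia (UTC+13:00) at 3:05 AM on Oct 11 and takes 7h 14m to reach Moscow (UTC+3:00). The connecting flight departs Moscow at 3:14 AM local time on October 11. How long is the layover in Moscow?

Convert departure to UTC: 3:05 AM − 13:00 = 2:05 PM UTC on Oct 10.
Add 7 hours and 14 minutes flight time → 9:19 PM UTC.
Moscow is UTC+3:00, so local arrival = 9:19 PM + 3:00 = 12:19 AM on Oct 11.
Layover = 3:14 AM − 12:19 AM = 2 hours 55 minutes.

2 hours 55 minutes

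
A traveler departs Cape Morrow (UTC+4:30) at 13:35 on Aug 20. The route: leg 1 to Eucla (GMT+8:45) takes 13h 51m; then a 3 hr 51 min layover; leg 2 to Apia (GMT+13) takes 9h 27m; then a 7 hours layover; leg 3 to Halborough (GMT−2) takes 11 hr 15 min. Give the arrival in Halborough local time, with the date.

Convert departure to UTC: 13:35 − 4:30 = 09:05 UTC on Aug 20.
Add 13 hours 51 minutes leg 1 → 22:56 UTC.
Add 3 hours and 51 minutes layover in Eucla → 02:47 UTC (Aug 21).
Add 9 hours and 27 minutes leg 2 → 12:14 UTC.
Add 7 hours layover in Apia → 19:14 UTC.
Add 11 hours 15 minutes leg 3 → 06:29 UTC (Aug 22).
Halborough is UTC−2:00, so local arrival = 06:29 − 2:00 = 04:29 on Aug 22.

04:29 on Aug 22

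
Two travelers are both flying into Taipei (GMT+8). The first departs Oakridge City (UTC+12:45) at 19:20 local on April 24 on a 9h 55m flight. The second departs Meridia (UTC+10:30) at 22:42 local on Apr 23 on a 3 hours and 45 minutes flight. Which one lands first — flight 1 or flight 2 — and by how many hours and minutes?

the second, by 24 hours 33 minutes

Flight 1 in UTC: 19:20 − 12:45 = 06:35 on Apr 24.
+9 hours and 55 minutes → arrive 16:30 UTC on Apr 24.
Flight 2 in UTC: 22:42 − 10:30 = 12:12 on Apr 23.
+3 hours 45 minutes → arrive 15:57 UTC on Apr 23.
Flight 2 lands earlier by 24 hours 33 minutes.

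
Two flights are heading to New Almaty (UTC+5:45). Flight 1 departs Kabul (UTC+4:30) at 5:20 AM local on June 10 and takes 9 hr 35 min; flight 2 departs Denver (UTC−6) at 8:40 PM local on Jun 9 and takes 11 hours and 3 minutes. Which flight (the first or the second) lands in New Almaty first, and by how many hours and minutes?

the first, by 3 hours 18 minutes

Flight 1 in UTC: 5:20 AM − 4:30 = 12:50 AM on Jun 10.
+9 hours and 35 minutes → arrive 10:25 AM UTC on Jun 10.
Flight 2 in UTC: 8:40 PM + 6:00 = 2:40 AM on Jun 10.
+11 hours and 3 minutes → arrive 1:43 PM UTC on Jun 10.
Flight 1 lands earlier by 3 hours 18 minutes.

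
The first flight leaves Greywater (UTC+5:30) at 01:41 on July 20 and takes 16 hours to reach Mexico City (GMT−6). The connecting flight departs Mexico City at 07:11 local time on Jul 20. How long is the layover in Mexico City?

Convert departure to UTC: 01:41 − 5:30 = 20:11 UTC on Jul 19.
Add 16 hours flight time → 12:11 UTC (Jul 20).
Mexico City is UTC−6:00, so local arrival = 12:11 − 6:00 = 06:11 on Jul 20.
Layover = 07:11 − 06:11 = 1 hour.

1 hour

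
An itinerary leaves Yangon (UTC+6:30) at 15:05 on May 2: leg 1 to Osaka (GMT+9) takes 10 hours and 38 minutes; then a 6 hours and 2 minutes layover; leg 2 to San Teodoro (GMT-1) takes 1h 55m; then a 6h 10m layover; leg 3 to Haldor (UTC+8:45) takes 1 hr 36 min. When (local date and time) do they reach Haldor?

Convert departure to UTC: 15:05 − 6:30 = 08:35 UTC on May 2.
Add 10 hours and 38 minutes leg 1 → 19:13 UTC.
Add 6 hours and 2 minutes layover in Osaka → 01:15 UTC (May 3).
Add 1 hour 55 minutes leg 2 → 03:10 UTC.
Add 6 hours 10 minutes layover in San Teodoro → 09:20 UTC.
Add 1 hour and 36 minutes leg 3 → 10:56 UTC.
Haldor is UTC+8:45, so local arrival = 10:56 + 8:45 = 19:41 on May 3.

19:41 on May 3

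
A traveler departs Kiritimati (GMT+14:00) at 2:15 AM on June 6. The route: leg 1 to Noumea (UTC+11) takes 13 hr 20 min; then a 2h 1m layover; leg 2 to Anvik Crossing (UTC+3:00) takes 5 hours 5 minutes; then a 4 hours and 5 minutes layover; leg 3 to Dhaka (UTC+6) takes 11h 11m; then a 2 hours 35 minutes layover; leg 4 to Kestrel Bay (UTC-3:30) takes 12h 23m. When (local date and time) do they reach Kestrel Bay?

Convert departure to UTC: 2:15 AM − 14:00 = 12:15 PM UTC on Jun 5.
Add 13 hours and 20 minutes leg 1 → 1:35 AM UTC (Jun 6).
Add 2 hours 1 minute layover in Noumea → 3:36 AM UTC.
Add 5 hours 5 minutes leg 2 → 8:41 AM UTC.
Add 4 hours and 5 minutes layover in Anvik Crossing → 12:46 PM UTC.
Add 11 hours and 11 minutes leg 3 → 11:57 PM UTC.
Add 2 hours 35 minutes layover in Dhaka → 2:32 AM UTC (Jun 7).
Add 12 hours 23 minutes leg 4 → 2:55 PM UTC.
Kestrel Bay is UTC−3:30, so local arrival = 2:55 PM − 3:30 = 11:25 AM on Jun 7.

11:25 AM on June 7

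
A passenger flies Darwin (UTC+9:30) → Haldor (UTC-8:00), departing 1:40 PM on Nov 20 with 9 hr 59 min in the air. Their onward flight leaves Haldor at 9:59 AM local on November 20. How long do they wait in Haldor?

Convert departure to UTC: 1:40 PM − 9:30 = 4:10 AM UTC on Nov 20.
Add 9 hours 59 minutes flight time → 2:09 PM UTC.
Haldor is UTC−8:00, so local arrival = 2:09 PM − 8:00 = 6:09 AM on Nov 20.
Layover = 9:59 AM − 6:09 AM = 3 hours 50 minutes.

3 hours 50 minutes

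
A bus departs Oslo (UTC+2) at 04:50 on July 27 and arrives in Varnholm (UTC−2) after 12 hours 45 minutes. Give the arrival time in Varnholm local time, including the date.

13:35 on July 27

Convert departure to UTC: 04:50 − 2:00 = 02:50 UTC on Jul 27.
Add 12 hours 45 minutes travel time → 15:35 UTC.
Varnholm is UTC−2:00, so local arrival = 15:35 − 2:00 = 13:35 on Jul 27.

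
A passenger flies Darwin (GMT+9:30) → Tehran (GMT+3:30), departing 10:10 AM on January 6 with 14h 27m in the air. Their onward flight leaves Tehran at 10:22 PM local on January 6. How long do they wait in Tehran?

3 hours 45 minutes

Convert departure to UTC: 10:10 AM − 9:30 = 12:40 AM UTC on Jan 6.
Add 14 hours and 27 minutes flight time → 3:07 PM UTC.
Tehran is UTC+3:30, so local arrival = 3:07 PM + 3:30 = 6:37 PM on Jan 6.
Layover = 10:22 PM − 6:37 PM = 3 hours 45 minutes.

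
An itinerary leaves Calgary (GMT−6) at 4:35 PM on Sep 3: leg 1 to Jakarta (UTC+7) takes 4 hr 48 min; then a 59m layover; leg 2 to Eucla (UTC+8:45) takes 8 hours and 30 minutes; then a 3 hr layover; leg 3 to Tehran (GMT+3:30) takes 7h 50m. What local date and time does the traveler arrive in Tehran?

Convert departure to UTC: 4:35 PM + 6:00 = 10:35 PM UTC on Sep 3.
Add 4 hours and 48 minutes leg 1 → 3:23 AM UTC (Sep 4).
Add 59 minutes layover in Jakarta → 4:22 AM UTC.
Add 8 hours 30 minutes leg 2 → 12:52 PM UTC.
Add 3 hours layover in Eucla → 3:52 PM UTC.
Add 7 hours 50 minutes leg 3 → 11:42 PM UTC.
Tehran is UTC+3:30, so local arrival = 11:42 PM + 3:30 = 3:12 AM on Sep 5.

3:12 AM on September 5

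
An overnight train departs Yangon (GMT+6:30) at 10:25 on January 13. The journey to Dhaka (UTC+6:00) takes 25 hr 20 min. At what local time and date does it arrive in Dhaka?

11:15 on January 14

Convert departure to UTC: 10:25 − 6:30 = 03:55 UTC on Jan 13.
Add 25 hours and 20 minutes travel time → 05:15 UTC (Jan 14).
Dhaka is UTC+6:00, so local arrival = 05:15 + 6:00 = 11:15 on Jan 14.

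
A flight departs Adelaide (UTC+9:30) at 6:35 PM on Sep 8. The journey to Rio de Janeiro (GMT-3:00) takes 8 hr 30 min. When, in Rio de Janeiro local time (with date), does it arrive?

Rio de Janeiro is 12:30 behind Adelaide.
After 8 hours 30 minutes it is 3:05 AM (Sep 9) in Adelaide.
Shift by the zone difference: 3:05 AM − 12:30 = 2:35 PM on Sep 8 in Rio de Janeiro.

2:35 PM on September 8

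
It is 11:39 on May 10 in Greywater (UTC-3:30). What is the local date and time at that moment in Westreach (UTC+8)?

Westreach is 11:30 ahead of Greywater.
Shift by the zone difference: 11:39 + 11:30 = 23:09 on May 10 in Westreach.

23:09 on May 10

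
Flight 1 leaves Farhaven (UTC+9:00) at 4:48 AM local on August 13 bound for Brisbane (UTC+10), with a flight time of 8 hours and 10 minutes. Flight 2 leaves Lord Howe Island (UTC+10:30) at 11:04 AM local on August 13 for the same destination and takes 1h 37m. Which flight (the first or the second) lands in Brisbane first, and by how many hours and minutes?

the second, by 1 hour 47 minutes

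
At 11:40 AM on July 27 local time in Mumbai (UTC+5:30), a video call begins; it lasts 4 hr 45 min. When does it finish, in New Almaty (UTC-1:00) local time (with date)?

9:55 AM on July 27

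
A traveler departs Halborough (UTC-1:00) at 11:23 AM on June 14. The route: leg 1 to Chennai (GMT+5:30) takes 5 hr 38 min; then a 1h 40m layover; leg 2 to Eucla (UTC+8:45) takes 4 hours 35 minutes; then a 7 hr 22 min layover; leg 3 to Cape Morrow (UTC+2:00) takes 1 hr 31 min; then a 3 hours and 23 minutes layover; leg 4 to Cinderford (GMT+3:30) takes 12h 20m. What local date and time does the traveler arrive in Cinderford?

Convert departure to UTC: 11:23 AM + 1:00 = 12:23 PM UTC on Jun 14.
Add 5 hours 38 minutes leg 1 → 6:01 PM UTC.
Add 1 hour and 40 minutes layover in Chennai → 7:41 PM UTC.
Add 4 hours 35 minutes leg 2 → 12:16 AM UTC (Jun 15).
Add 7 hours and 22 minutes layover in Eucla → 7:38 AM UTC.
Add 1 hour 31 minutes leg 3 → 9:09 AM UTC.
Add 3 hours 23 minutes layover in Cape Morrow → 12:32 PM UTC.
Add 12 hours 20 minutes leg 4 → 12:52 AM UTC (Jun 16).
Cinderford is UTC+3:30, so local arrival = 12:52 AM + 3:30 = 4:22 AM on Jun 16.

4:22 AM on Jun 16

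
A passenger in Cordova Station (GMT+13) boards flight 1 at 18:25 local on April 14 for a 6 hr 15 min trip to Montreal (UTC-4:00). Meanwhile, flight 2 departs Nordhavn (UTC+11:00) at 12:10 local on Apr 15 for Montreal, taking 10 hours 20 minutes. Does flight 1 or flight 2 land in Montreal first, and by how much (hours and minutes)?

Flight 1 in UTC: 18:25 − 13:00 = 05:25 on Apr 14.
+6 hours 15 minutes → arrive 11:40 UTC on Apr 14.
Flight 2 in UTC: 12:10 − 11:00 = 01:10 on Apr 15.
+10 hours 20 minutes → arrive 11:30 UTC on Apr 15.
Flight 1 lands earlier by 23 hours 50 minutes.

the first, by 23 hours 50 minutes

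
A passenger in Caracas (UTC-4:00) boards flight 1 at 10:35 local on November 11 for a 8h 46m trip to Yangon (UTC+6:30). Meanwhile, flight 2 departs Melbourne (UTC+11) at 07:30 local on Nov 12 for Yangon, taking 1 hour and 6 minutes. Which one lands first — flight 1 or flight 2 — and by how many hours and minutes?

Flight 1 in UTC: 10:35 + 4:00 = 14:35 on Nov 11.
+8 hours 46 minutes → arrive 23:21 UTC on Nov 11.
Flight 2 in UTC: 07:30 − 11:00 = 20:30 on Nov 11.
+1 hour and 6 minutes → arrive 21:36 UTC on Nov 11.
Flight 2 lands earlier by 1 hour 45 minutes.

the second, by 1 hour 45 minutes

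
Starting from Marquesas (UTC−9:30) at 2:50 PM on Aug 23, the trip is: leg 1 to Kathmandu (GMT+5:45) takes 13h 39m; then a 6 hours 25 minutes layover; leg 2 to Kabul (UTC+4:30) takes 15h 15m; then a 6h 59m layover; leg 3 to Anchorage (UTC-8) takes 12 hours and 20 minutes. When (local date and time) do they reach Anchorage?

10:58 PM on August 25

Convert departure to UTC: 2:50 PM + 9:30 = 12:20 AM UTC on Aug 24.
Add 13 hours and 39 minutes leg 1 → 1:59 PM UTC.
Add 6 hours 25 minutes layover in Kathmandu → 8:24 PM UTC.
Add 15 hours 15 minutes leg 2 → 11:39 AM UTC (Aug 25).
Add 6 hours and 59 minutes layover in Kabul → 6:38 PM UTC.
Add 12 hours and 20 minutes leg 3 → 6:58 AM UTC (Aug 26).
Anchorage is UTC−8:00, so local arrival = 6:58 AM − 8:00 = 10:58 PM on Aug 25.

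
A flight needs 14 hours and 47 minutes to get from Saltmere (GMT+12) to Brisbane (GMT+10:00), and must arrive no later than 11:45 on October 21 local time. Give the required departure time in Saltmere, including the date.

Target arrival in UTC: 11:45 − 10:00 = 01:45 on Oct 21.
Subtract 14 hours 47 minutes → departure 10:58 UTC on Oct 20.
Saltmere is UTC+12:00: 10:58 + 12:00 = 22:58 on Oct 20.

22:58 on October 20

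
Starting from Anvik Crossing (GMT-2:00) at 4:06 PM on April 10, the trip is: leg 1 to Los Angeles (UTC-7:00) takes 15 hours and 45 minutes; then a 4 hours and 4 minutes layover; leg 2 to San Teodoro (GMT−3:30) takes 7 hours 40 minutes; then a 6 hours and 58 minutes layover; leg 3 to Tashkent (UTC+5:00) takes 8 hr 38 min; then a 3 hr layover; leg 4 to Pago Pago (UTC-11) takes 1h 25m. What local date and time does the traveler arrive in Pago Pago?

6:36 AM on April 12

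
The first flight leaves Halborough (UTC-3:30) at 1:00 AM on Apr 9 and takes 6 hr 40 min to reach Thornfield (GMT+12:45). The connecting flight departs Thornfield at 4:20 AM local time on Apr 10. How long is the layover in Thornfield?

4 hours 25 minutes

Convert departure to UTC: 1:00 AM + 3:30 = 4:30 AM UTC on Apr 9.
Add 6 hours 40 minutes flight time → 11:10 AM UTC.
Thornfield is UTC+12:45, so local arrival = 11:10 AM + 12:45 = 11:55 PM on Apr 9.
Layover = 4:20 AM − 11:55 PM (+1 day) = 4 hours 25 minutes.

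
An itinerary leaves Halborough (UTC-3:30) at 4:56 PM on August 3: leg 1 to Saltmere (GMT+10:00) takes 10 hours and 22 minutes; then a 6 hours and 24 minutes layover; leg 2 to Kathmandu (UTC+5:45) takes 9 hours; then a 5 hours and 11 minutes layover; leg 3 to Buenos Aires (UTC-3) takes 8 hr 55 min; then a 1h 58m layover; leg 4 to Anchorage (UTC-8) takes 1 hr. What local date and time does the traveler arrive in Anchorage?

7:16 AM on August 5

Convert departure to UTC: 4:56 PM + 3:30 = 8:26 PM UTC on Aug 3.
Add 10 hours and 22 minutes leg 1 → 6:48 AM UTC (Aug 4).
Add 6 hours and 24 minutes layover in Saltmere → 1:12 PM UTC.
Add 9 hours leg 2 → 10:12 PM UTC.
Add 5 hours and 11 minutes layover in Kathmandu → 3:23 AM UTC (Aug 5).
Add 8 hours 55 minutes leg 3 → 12:18 PM UTC.
Add 1 hour 58 minutes layover in Buenos Aires → 2:16 PM UTC.
Add 1 hour leg 4 → 3:16 PM UTC.
Anchorage is UTC−8:00, so local arrival = 3:16 PM − 8:00 = 7:16 AM on Aug 5.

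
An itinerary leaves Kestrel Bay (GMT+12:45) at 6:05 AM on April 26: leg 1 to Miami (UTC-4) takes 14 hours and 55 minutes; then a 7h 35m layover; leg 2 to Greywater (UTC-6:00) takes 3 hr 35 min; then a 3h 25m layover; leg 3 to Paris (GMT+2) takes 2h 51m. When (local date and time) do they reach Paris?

Convert departure to UTC: 6:05 AM − 12:45 = 5:20 PM UTC on Apr 25.
Add 14 hours and 55 minutes leg 1 → 8:15 AM UTC (Apr 26).
Add 7 hours 35 minutes layover in Miami → 3:50 PM UTC.
Add 3 hours 35 minutes leg 2 → 7:25 PM UTC.
Add 3 hours 25 minutes layover in Greywater → 10:50 PM UTC.
Add 2 hours and 51 minutes leg 3 → 1:41 AM UTC (Apr 27).
Paris is UTC+2:00, so local arrival = 1:41 AM + 2:00 = 3:41 AM on Apr 27.

3:41 AM on April 27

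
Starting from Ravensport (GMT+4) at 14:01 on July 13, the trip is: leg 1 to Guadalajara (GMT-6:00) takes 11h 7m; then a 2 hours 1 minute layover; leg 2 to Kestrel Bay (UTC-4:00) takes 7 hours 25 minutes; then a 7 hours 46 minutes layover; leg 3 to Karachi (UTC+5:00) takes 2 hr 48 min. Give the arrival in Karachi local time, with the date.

Convert departure to UTC: 14:01 − 4:00 = 10:01 UTC on Jul 13.
Add 11 hours 7 minutes leg 1 → 21:08 UTC.
Add 2 hours 1 minute layover in Guadalajara → 23:09 UTC.
Add 7 hours 25 minutes leg 2 → 06:34 UTC (Jul 14).
Add 7 hours 46 minutes layover in Kestrel Bay → 14:20 UTC.
Add 2 hours and 48 minutes leg 3 → 17:08 UTC.
Karachi is UTC+5:00, so local arrival = 17:08 + 5:00 = 22:08 on Jul 14.

22:08 on July 14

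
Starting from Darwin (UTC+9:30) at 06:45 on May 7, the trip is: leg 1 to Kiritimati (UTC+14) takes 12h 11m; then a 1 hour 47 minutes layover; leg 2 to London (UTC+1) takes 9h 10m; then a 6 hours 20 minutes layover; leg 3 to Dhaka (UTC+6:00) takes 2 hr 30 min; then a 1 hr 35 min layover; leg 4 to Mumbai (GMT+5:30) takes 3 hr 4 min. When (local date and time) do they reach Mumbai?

15:22 on May 8

Convert departure to UTC: 06:45 − 9:30 = 21:15 UTC on May 6.
Add 12 hours and 11 minutes leg 1 → 09:26 UTC (May 7).
Add 1 hour and 47 minutes layover in Kiritimati → 11:13 UTC.
Add 9 hours and 10 minutes leg 2 → 20:23 UTC.
Add 6 hours and 20 minutes layover in London → 02:43 UTC (May 8).
Add 2 hours and 30 minutes leg 3 → 05:13 UTC.
Add 1 hour and 35 minutes layover in Dhaka → 06:48 UTC.
Add 3 hours 4 minutes leg 4 → 09:52 UTC.
Mumbai is UTC+5:30, so local arrival = 09:52 + 5:30 = 15:22 on May 8.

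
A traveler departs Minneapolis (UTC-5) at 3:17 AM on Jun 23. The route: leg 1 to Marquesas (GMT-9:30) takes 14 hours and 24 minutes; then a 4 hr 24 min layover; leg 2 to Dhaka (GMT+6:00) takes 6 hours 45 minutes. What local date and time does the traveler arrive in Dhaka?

3:50 PM on Jun 24

Convert departure to UTC: 3:17 AM + 5:00 = 8:17 AM UTC on Jun 23.
Add 14 hours and 24 minutes leg 1 → 10:41 PM UTC.
Add 4 hours and 24 minutes layover in Marquesas → 3:05 AM UTC (Jun 24).
Add 6 hours 45 minutes leg 2 → 9:50 AM UTC.
Dhaka is UTC+6:00, so local arrival = 9:50 AM + 6:00 = 3:50 PM on Jun 24.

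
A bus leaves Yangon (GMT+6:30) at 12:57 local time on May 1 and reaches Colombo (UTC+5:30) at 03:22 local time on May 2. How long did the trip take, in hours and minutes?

Departure in UTC: 12:57 − 6:30 = 06:27 on May 1.
Arrival in UTC: 03:22 − 5:30 = 21:52 on May 1.
Elapsed = 21:52 − 06:27 = 15 hours 25 minutes.

15 hours 25 minutes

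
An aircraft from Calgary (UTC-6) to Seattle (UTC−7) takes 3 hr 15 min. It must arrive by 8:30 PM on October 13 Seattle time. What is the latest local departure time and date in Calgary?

6:15 PM on October 13

Target arrival in UTC: 8:30 PM + 7:00 = 3:30 AM on Oct 14.
Subtract 3 hours and 15 minutes → departure 12:15 AM UTC on Oct 14.
Calgary is UTC−6:00: 12:15 AM − 6:00 = 6:15 PM on Oct 13.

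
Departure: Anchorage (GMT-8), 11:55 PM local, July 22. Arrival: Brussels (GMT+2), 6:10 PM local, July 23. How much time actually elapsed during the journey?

Departure in UTC: 11:55 PM + 8:00 = 7:55 AM on Jul 23.
Arrival in UTC: 6:10 PM − 2:00 = 4:10 PM on Jul 23.
Elapsed = 4:10 PM − 7:55 AM = 8 hours 15 minutes.

8 hours 15 minutes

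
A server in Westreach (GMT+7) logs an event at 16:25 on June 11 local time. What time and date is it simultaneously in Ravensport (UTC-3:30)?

In UTC: 16:25 − 7:00 = 09:25 on Jun 11.
Ravensport is UTC−3:30: 09:25 − 3:30 = 05:55 on Jun 11.

05:55 on Jun 11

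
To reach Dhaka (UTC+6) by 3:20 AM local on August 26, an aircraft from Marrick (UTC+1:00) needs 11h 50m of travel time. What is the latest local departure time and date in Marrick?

Target arrival in UTC: 3:20 AM − 6:00 = 9:20 PM on Aug 25.
Subtract 11 hours and 50 minutes → departure 9:30 AM UTC on Aug 25.
Marrick is UTC+1:00: 9:30 AM + 1:00 = 10:30 AM on Aug 25.

10:30 AM on August 25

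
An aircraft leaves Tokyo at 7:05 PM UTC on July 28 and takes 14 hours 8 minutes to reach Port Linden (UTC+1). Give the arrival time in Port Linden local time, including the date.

10:13 AM on Jul 29

Departure is given in UTC: 7:05 PM on Jul 28.
Add 14 hours and 8 minutes → 9:13 AM UTC (Jul 29).
Port Linden is UTC+1:00: 9:13 AM + 1:00 = 10:13 AM on Jul 29.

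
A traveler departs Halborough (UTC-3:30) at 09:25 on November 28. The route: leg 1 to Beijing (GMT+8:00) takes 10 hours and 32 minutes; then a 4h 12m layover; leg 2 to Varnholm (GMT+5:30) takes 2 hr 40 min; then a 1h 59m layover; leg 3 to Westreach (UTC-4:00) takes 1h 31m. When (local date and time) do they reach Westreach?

05:49 on Nov 29

Convert departure to UTC: 09:25 + 3:30 = 12:55 UTC on Nov 28.
Add 10 hours 32 minutes leg 1 → 23:27 UTC.
Add 4 hours and 12 minutes layover in Beijing → 03:39 UTC (Nov 29).
Add 2 hours 40 minutes leg 2 → 06:19 UTC.
Add 1 hour and 59 minutes layover in Varnholm → 08:18 UTC.
Add 1 hour 31 minutes leg 3 → 09:49 UTC.
Westreach is UTC−4:00, so local arrival = 09:49 − 4:00 = 05:49 on Nov 29.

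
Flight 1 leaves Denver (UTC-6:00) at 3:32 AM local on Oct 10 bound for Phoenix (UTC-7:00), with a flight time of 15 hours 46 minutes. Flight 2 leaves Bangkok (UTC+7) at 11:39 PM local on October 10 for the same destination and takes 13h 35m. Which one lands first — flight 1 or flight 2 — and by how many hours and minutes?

Flight 1 in UTC: 3:32 AM + 6:00 = 9:32 AM on Oct 10.
+15 hours 46 minutes → arrive 1:18 AM UTC on Oct 11.
Flight 2 in UTC: 11:39 PM − 7:00 = 4:39 PM on Oct 10.
+13 hours and 35 minutes → arrive 6:14 AM UTC on Oct 11.
Flight 1 lands earlier by 4 hours 56 minutes.

the first, by 4 hours 56 minutes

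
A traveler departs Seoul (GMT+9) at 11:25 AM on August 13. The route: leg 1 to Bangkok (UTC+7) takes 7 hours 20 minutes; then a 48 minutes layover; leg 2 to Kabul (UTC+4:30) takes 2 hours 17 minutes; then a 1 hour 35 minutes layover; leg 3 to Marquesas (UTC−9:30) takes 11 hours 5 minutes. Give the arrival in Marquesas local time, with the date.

Convert departure to UTC: 11:25 AM − 9:00 = 2:25 AM UTC on Aug 13.
Add 7 hours and 20 minutes leg 1 → 9:45 AM UTC.
Add 48 minutes layover in Bangkok → 10:33 AM UTC.
Add 2 hours 17 minutes leg 2 → 12:50 PM UTC.
Add 1 hour 35 minutes layover in Kabul → 2:25 PM UTC.
Add 11 hours and 5 minutes leg 3 → 1:30 AM UTC (Aug 14).
Marquesas is UTC−9:30, so local arrival = 1:30 AM − 9:30 = 4:00 PM on Aug 13.

4:00 PM on Aug 13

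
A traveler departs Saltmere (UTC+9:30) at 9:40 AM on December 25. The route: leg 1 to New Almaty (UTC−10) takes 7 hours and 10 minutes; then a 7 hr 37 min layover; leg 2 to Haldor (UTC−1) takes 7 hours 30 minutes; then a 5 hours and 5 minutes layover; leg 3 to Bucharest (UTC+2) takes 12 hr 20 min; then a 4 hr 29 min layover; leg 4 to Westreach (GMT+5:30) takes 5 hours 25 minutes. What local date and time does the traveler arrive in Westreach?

7:16 AM on December 27

Convert departure to UTC: 9:40 AM − 9:30 = 12:10 AM UTC on Dec 25.
Add 7 hours and 10 minutes leg 1 → 7:20 AM UTC.
Add 7 hours and 37 minutes layover in New Almaty → 2:57 PM UTC.
Add 7 hours and 30 minutes leg 2 → 10:27 PM UTC.
Add 5 hours and 5 minutes layover in Haldor → 3:32 AM UTC (Dec 26).
Add 12 hours and 20 minutes leg 3 → 3:52 PM UTC.
Add 4 hours and 29 minutes layover in Bucharest → 8:21 PM UTC.
Add 5 hours and 25 minutes leg 4 → 1:46 AM UTC (Dec 27).
Westreach is UTC+5:30, so local arrival = 1:46 AM + 5:30 = 7:16 AM on Dec 27.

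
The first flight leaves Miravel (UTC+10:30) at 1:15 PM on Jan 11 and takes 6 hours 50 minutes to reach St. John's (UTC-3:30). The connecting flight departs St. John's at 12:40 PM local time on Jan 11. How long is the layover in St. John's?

6 hours 35 minutes

Convert departure to UTC: 1:15 PM − 10:30 = 2:45 AM UTC on Jan 11.
Add 6 hours 50 minutes flight time → 9:35 AM UTC.
St. John's is UTC−3:30, so local arrival = 9:35 AM − 3:30 = 6:05 AM on Jan 11.
Layover = 12:40 PM − 6:05 AM = 6 hours 35 minutes.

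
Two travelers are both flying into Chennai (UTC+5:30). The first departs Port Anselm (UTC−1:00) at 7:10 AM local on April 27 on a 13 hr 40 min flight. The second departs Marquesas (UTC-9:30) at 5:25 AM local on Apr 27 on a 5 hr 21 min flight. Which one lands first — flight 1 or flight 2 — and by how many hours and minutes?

Flight 1 in UTC: 7:10 AM + 1:00 = 8:10 AM on Apr 27.
+13 hours and 40 minutes → arrive 9:50 PM UTC on Apr 27.
Flight 2 in UTC: 5:25 AM + 9:30 = 2:55 PM on Apr 27.
+5 hours and 21 minutes → arrive 8:16 PM UTC on Apr 27.
Flight 2 lands earlier by 1 hour 34 minutes.

the second, by 1 hour 34 minutes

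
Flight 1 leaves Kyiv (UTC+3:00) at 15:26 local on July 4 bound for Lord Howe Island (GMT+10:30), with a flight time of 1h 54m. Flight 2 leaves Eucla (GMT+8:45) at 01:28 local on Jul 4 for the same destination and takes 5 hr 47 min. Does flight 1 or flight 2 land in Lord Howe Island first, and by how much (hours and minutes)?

the second, by 15 hours 50 minutes

Flight 1 in UTC: 15:26 − 3:00 = 12:26 on Jul 4.
+1 hour 54 minutes → arrive 14:20 UTC on Jul 4.
Flight 2 in UTC: 01:28 − 8:45 = 16:43 on Jul 3.
+5 hours and 47 minutes → arrive 22:30 UTC on Jul 3.
Flight 2 lands earlier by 15 hours 50 minutes.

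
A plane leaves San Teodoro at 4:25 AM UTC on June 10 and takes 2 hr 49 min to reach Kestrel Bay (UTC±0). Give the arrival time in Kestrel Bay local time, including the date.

Departure is given in UTC: 4:25 AM on Jun 10.
Add 2 hours and 49 minutes → 7:14 AM UTC.
Kestrel Bay is UTC+0, so local arrival is 7:14 AM on Jun 10.

7:14 AM on Jun 10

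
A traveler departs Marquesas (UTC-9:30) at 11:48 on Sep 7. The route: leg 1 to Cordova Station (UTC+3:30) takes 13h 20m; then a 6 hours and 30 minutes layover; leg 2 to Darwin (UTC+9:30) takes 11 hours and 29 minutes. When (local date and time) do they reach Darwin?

Convert departure to UTC: 11:48 + 9:30 = 21:18 UTC on Sep 7.
Add 13 hours and 20 minutes leg 1 → 10:38 UTC (Sep 8).
Add 6 hours 30 minutes layover in Cordova Station → 17:08 UTC.
Add 11 hours 29 minutes leg 2 → 04:37 UTC (Sep 9).
Darwin is UTC+9:30, so local arrival = 04:37 + 9:30 = 14:07 on Sep 9.

14:07 on September 9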